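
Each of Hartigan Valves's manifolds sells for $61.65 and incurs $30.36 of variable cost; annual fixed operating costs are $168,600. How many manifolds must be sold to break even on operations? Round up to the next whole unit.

Contribution margin per unit = $61.65 − $30.36 = $31.29.
Units to break even: $168,600 ÷ $31.29 = 5,388.30, rounded up to 5,389.

5,389 manifolds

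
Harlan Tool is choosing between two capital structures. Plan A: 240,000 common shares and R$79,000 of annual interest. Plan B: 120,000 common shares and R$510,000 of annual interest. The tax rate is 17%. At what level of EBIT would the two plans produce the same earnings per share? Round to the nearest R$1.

At indifference, (EBIT − 79,000)(1 − t)/240,000 = (EBIT − 510,000)(1 − t)/120,000.
Cancelling (1 − t) and cross-multiplying: 120,000·(EBIT − 79,000) = 240,000·(EBIT − 510,000).
Solving, EBIT = (510,000·240,000 − 79,000·120,000) / (240,000 − 120,000) = 112,920,000,000 / 120,000 = 941,000.00.

R$941,000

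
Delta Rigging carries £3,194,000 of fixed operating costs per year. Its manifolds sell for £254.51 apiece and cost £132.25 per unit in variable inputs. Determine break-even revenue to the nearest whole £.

CM per unit = £254.51 − £132.25 = £122.26; CM ratio = £122.26 / £254.51 = 0.4804.
Break-even revenue = fixed costs × price ÷ CM = £3,194,000 × £254.51 ÷ £122.26 = £6,648,985.

£6,648,985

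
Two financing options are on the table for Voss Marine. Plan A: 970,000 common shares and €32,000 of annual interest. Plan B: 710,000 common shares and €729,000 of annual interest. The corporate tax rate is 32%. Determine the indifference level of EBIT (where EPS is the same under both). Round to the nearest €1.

At indifference, (EBIT − 32,000)(1 − t)/970,000 = (EBIT − 729,000)(1 − t)/710,000.
Cancelling (1 − t) and cross-multiplying: 710,000·(EBIT − 32,000) = 970,000·(EBIT − 729,000).
Solving, EBIT = (729,000·970,000 − 32,000·710,000) / (970,000 − 710,000) = 684,410,000,000 / 260,000 = 2,632,346.15.

€2,632,346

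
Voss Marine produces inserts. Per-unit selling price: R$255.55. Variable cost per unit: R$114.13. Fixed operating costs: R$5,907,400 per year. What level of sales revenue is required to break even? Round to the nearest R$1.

Contribution margin per unit = R$255.55 − R$114.13 = R$141.42, a CM ratio of R$141.42 ÷ R$255.55 = 0.5534.
Break-even sales = FC ÷ CM ratio = R$5,907,400 × R$255.55 / R$141.42 = R$10,674,841.

R$10,674,841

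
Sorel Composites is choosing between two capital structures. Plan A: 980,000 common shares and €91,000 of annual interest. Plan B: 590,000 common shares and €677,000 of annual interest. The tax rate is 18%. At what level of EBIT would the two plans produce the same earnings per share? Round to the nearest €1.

€1,563,513

Set EPS_A = EPS_B: (EBIT − €91,000)(1 − 0.18) ÷ 980,000 = (EBIT − €677,000)(1 − 0.18) ÷ 590,000.
Cancelling (1 − t) and cross-multiplying: 590,000·(EBIT − 91,000) = 980,000·(EBIT − 677,000).
Solving, EBIT = (677,000·980,000 − 91,000·590,000) / (980,000 − 590,000) = 609,770,000,000 / 390,000 = 1,563,512.82.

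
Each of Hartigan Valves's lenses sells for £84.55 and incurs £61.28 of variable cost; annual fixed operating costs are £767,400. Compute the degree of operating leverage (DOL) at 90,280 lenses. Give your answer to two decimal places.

1.58

At 90,280 units, contribution = 90,280 × £23.27 = £2,100,815.60.
EBIT = £2,100,815.60 − £767,400 = £1,333,415.60.
DOL = contribution ÷ EBIT = £2,100,815.60 ÷ £1,333,415.60 = 1.5755.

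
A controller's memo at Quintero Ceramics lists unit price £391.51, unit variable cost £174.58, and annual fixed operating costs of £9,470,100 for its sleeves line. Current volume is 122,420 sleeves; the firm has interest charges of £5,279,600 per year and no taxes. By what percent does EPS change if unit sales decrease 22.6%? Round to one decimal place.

At 122,420 units, contribution = 122,420 × £216.93 = £26,556,570.60.
EBIT = £26,556,570.60 − £9,470,100 = £17,086,470.60.
Interest = £5,279,600.00, so EBIT − I = £11,806,870.60.
DCL = total CM / (EBIT − I) = £26,556,570.60 / £11,806,870.60 = 2.2492.
%ΔEPS = DCL × %ΔSales = 2.2492 × -22.6% = -50.8%.

-50.8%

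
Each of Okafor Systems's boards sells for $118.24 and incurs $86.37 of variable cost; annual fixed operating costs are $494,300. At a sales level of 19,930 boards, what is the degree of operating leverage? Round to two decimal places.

4.51

At 19,930 units, contribution = 19,930 × $31.87 = $635,169.10.
Operating income = contribution − fixed costs = $635,169.10 − $494,300 = $140,869.10.
Degree of operating leverage = $635,169.10 / $140,869.10 = 4.5089.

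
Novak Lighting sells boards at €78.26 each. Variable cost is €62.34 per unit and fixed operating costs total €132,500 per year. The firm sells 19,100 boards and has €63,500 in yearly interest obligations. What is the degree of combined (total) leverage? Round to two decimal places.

2.81

Contribution at this volume is 19,100 × €15.92 = €304,072.00.
Subtracting fixed costs: EBIT = €304,072.00 − €132,500 = €171,572.00. Interest = €63,500.00, so EBIT − I = €108,072.00.
Degree of total leverage = total CM / (EBIT − interest) = €304,072.00 / €108,072.00 = 2.8136.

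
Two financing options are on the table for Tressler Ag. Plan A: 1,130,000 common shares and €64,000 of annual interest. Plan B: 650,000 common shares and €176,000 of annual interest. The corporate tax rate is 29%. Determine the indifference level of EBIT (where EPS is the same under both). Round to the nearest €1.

€327,667

Set EPS_A = EPS_B: (EBIT − €64,000)(1 − 0.29) ÷ 1,130,000 = (EBIT − €176,000)(1 − 0.29) ÷ 650,000.
Cancelling (1 − t) and cross-multiplying: 650,000·(EBIT − 64,000) = 1,130,000·(EBIT − 176,000).
EBIT × (1,130,000 − 650,000) = 176,000 × 1,130,000 − 64,000 × 650,000 = 157,280,000,000, so EBIT = 157,280,000,000 ÷ 480,000 = 327,666.67.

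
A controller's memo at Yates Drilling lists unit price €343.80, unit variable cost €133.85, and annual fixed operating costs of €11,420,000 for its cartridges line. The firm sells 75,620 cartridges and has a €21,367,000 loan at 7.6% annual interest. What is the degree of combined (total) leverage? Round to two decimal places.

Total contribution margin = 75,620 × €209.95 = €15,876,419.00.
Subtracting fixed costs: EBIT = €15,876,419.00 − €11,420,000 = €4,456,419.00. Interest = €1,623,892.00.
DOL = €15,876,419.00 ÷ €4,456,419.00 = 3.5626; DFL = €4,456,419.00 ÷ €2,832,527.00 = 1.5733.
Combined leverage = 3.5626 × 1.5733 = 5.6050.

5.61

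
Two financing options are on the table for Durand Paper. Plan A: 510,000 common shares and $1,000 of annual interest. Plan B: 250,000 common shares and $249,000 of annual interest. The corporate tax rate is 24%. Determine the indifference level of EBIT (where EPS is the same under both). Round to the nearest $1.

Set EPS_A = EPS_B: (EBIT − $1,000)(1 − 0.24) ÷ 510,000 = (EBIT − $249,000)(1 − 0.24) ÷ 250,000.
The (1 − t) factor cancels: (EBIT − 1,000) × 250,000 = (EBIT − 249,000) × 510,000.
EBIT × (510,000 − 250,000) = 249,000 × 510,000 − 1,000 × 250,000 = 126,740,000,000, so EBIT = 126,740,000,000 ÷ 260,000 = 487,461.54.

$487,462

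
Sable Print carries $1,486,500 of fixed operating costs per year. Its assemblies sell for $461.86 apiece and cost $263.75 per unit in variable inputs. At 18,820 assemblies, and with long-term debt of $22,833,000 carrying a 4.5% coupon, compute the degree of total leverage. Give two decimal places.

At 18,820 units, contribution = 18,820 × $198.11 = $3,728,430.20.
EBIT = $3,728,430.20 − $1,486,500 = $2,241,930.20. Interest = $1,027,485.00.
DOL = $3,728,430.20 ÷ $2,241,930.20 = 1.6630; DFL = $2,241,930.20 ÷ $1,214,445.20 = 1.8461.
DCL = DOL × DFL = 1.6630 × 1.8461 = 3.0701.

3.07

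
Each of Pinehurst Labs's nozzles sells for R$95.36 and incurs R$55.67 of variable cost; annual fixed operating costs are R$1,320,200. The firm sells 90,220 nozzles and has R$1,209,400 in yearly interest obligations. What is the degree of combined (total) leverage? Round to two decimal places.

Contribution at this volume is 90,220 × R$39.69 = R$3,580,831.80.
EBIT = R$3,580,831.80 − R$1,320,200 = R$2,260,631.80. Interest = R$1,209,400.00, so EBIT − I = R$1,051,231.80.
DCL = contribution ÷ (EBIT − I) = R$3,580,831.80 ÷ R$1,051,231.80 = 3.4063.

3.41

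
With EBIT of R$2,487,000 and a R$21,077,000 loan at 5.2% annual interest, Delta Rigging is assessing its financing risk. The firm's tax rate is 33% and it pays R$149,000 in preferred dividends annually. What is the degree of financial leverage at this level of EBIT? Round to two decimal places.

Annual interest charges come to R$1,096,004.00.
Pre-tax preferred-dividend burden = R$149,000 ÷ (1 − 0.33) = R$222,388.06.
DFL = EBIT ÷ [EBIT − I − D_p/(1−t)] = R$2,487,000 ÷ [R$2,487,000 − R$1,096,004.00 − R$222,388.06] = R$2,487,000 ÷ R$1,168,607.94 = 2.1282.

2.13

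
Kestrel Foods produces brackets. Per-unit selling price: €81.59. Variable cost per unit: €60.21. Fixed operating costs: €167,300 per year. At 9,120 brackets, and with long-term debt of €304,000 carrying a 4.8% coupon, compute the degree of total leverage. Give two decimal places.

Total contribution margin = 9,120 × €21.38 = €194,985.60.
EBIT = €194,985.60 − €167,300 = €27,685.60. Interest = €14,592.00, so EBIT − I = €13,093.60.
DCL = contribution ÷ (EBIT − I) = €194,985.60 ÷ €13,093.60 = 14.8917.

14.89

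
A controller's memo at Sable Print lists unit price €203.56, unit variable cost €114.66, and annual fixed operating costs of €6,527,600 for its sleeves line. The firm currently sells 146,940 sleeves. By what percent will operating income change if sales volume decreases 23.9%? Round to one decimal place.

-47.8%

Contribution at this volume is 146,940 × €88.90 = €13,062,966.00.
EBIT = €13,062,966.00 − €6,527,600 = €6,535,366.00.
Degree of operating leverage = €13,062,966.00 / €6,535,366.00 = 1.9988.
Operating income changes by 1.9988 × -23.9% = -47.8%.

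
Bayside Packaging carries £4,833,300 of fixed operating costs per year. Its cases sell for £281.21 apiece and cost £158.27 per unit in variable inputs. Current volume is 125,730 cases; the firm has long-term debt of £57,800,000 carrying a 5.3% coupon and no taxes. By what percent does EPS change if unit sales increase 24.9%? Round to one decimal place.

Total contribution margin = 125,730 × £122.94 = £15,457,246.20.
EBIT = £15,457,246.20 − £4,833,300 = £10,623,946.20.
Interest = £3,063,400.00, so EBIT − I = £7,560,546.20.
Degree of combined leverage = contribution ÷ (EBIT − I) = £15,457,246.20 ÷ £7,560,546.20 = 2.0445.
%ΔEPS = DCL × %ΔSales = 2.0445 × +24.9% = +50.9%.

+50.9%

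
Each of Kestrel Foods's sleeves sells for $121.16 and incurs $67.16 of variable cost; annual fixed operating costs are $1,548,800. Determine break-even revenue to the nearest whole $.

Contribution margin per unit = $121.16 − $67.16 = $54.00, a CM ratio of $54.00 ÷ $121.16 = 0.4457.
Break-even sales = FC ÷ CM ratio = $1,548,800 × $121.16 / $54.00 = $3,475,048.

$3,475,048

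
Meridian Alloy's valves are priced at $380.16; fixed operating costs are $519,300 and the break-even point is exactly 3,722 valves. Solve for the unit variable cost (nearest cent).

At break-even, FC = Q × (P − VC), so P − VC = $519,300 ÷ 3,722 = $139.5218.
Variable cost per unit = $380.16 − $139.5218 = $240.64.

$240.64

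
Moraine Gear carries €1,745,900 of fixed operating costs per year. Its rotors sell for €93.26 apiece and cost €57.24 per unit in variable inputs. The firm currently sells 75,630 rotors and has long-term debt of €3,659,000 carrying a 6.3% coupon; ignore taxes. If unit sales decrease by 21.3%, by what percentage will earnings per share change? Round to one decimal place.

At 75,630 units, contribution = 75,630 × €36.02 = €2,724,192.60.
EBIT = €2,724,192.60 − €1,745,900 = €978,292.60.
After interest of €230,517.00, pre-tax earnings = €747,775.60.
Degree of combined leverage = contribution ÷ (EBIT − I) = €2,724,192.60 ÷ €747,775.60 = 3.6431.
EPS therefore changes by 3.6431 × (-21.3%) = -77.6%.

-77.6%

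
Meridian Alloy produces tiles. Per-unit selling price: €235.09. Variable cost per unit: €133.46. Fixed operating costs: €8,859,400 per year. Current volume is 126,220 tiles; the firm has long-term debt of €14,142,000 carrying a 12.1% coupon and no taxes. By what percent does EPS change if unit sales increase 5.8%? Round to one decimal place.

At 126,220 units, contribution = 126,220 × €101.63 = €12,827,738.60.
Operating income = contribution − fixed costs = €12,827,738.60 − €8,859,400 = €3,968,338.60.
Interest = €1,711,182.00, so EBIT − I = €2,257,156.60.
DCL = total CM / (EBIT − I) = €12,827,738.60 / €2,257,156.60 = 5.6831.
%ΔEPS = DCL × %ΔSales = 5.6831 × +5.8% = +33.0%.

+33.0%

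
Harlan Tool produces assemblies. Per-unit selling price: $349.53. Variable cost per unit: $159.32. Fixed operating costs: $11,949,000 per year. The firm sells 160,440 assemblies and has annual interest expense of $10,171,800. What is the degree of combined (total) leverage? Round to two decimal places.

At 160,440 units, contribution = 160,440 × $190.21 = $30,517,292.40.
EBIT = $30,517,292.40 − $11,949,000 = $18,568,292.40. Interest = $10,171,800.00.
DOL = $30,517,292.40 ÷ $18,568,292.40 = 1.6435; DFL = $18,568,292.40 ÷ $8,396,492.40 = 2.2114.
Combined leverage = 1.6435 × 2.2114 = 3.6344.

3.63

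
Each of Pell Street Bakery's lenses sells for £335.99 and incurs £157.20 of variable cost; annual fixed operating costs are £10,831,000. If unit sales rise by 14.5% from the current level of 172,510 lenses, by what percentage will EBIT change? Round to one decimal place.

+22.3%

Total contribution margin = 172,510 × £178.79 = £30,843,062.90.
Subtracting fixed costs: EBIT = £30,843,062.90 − £10,831,000 = £20,012,062.90.
So DOL = total CM / EBIT = £30,843,062.90 / £20,012,062.90 = 1.5412.
%ΔEBIT = DOL × %ΔSales = 1.5412 × +14.5% = +22.3%.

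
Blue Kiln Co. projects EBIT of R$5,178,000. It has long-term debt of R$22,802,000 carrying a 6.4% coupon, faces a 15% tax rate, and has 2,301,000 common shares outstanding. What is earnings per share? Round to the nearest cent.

Interest = R$1,459,328.00, so EBT = R$5,178,000 − R$1,459,328.00 = R$3,718,672.00.
Net income = R$3,718,672.00 × (1 − 0.15) = R$3,160,871.20.
EPS = R$3,160,871.20 ÷ 2,301,000 = R$1.37.

R$1.37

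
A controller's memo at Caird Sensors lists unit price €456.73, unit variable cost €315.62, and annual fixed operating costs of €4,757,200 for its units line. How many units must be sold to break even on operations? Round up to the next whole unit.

Contribution margin per unit = €456.73 − €315.62 = €141.11.
Units to break even: €4,757,200 ÷ €141.11 = 33,712.71, rounded up to 33,713.

33,713 units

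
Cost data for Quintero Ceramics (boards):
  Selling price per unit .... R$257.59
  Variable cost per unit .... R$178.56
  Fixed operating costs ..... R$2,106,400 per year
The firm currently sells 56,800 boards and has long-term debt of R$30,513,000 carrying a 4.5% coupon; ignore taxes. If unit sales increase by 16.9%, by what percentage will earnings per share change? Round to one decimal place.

At 56,800 units, contribution = 56,800 × R$79.03 = R$4,488,904.00.
EBIT = R$4,488,904.00 − R$2,106,400 = R$2,382,504.00.
After interest of R$1,373,085.00, pre-tax earnings = R$1,009,419.00.
Degree of combined leverage = contribution ÷ (EBIT − I) = R$4,488,904.00 ÷ R$1,009,419.00 = 4.4470.
EPS therefore changes by 4.4470 × (+16.9%) = +75.2%.

+75.2%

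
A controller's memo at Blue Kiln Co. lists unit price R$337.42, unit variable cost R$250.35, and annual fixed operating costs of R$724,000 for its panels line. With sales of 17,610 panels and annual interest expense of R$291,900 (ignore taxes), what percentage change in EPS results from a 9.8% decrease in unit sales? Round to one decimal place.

-29.0%

At 17,610 units, contribution = 17,610 × R$87.07 = R$1,533,302.70.
EBIT = R$1,533,302.70 − R$724,000 = R$809,302.70.
Interest = R$291,900.00, so EBIT − I = R$517,402.70.
DCL = total CM / (EBIT − I) = R$1,533,302.70 / R$517,402.70 = 2.9635.
EPS therefore changes by 2.9635 × (-9.8%) = -29.0%.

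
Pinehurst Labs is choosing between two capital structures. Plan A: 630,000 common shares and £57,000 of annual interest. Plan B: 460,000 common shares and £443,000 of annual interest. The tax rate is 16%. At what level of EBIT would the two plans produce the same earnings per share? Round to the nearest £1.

Set EPS_A = EPS_B: (EBIT − £57,000)(1 − 0.16) ÷ 630,000 = (EBIT − £443,000)(1 − 0.16) ÷ 460,000.
Cancelling (1 − t) and cross-multiplying: 460,000·(EBIT − 57,000) = 630,000·(EBIT − 443,000).
Solving, EBIT = (443,000·630,000 − 57,000·460,000) / (630,000 − 460,000) = 252,870,000,000 / 170,000 = 1,487,470.59.

£1,487,471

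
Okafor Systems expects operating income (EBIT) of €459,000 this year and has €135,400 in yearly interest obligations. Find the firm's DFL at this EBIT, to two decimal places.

Interest = €135,400.00.
DFL = EBIT ÷ (EBIT − I) = €459,000 ÷ (€459,000 − €135,400.00) = €459,000 ÷ €323,600.00 = 1.4184.

1.42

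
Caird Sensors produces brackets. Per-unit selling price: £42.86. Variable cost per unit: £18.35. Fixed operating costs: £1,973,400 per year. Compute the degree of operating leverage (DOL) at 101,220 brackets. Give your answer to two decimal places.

Contribution at this volume is 101,220 × £24.51 = £2,480,902.20.
Subtracting fixed costs: EBIT = £2,480,902.20 − £1,973,400 = £507,502.20.
So DOL = total CM / EBIT = £2,480,902.20 / £507,502.20 = 4.8885.

4.89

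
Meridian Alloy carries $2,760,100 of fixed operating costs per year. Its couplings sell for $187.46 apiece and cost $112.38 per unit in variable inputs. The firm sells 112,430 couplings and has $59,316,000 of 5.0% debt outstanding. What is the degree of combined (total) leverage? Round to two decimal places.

3.11

Total contribution margin = 112,430 × $75.08 = $8,441,244.40.
Subtracting fixed costs: EBIT = $8,441,244.40 − $2,760,100 = $5,681,144.40. Interest = $2,965,800.00.
DOL = $8,441,244.40 ÷ $5,681,144.40 = 1.4858; DFL = $5,681,144.40 ÷ $2,715,344.40 = 2.0922.
Combined leverage = 1.4858 × 2.0922 = 3.1086.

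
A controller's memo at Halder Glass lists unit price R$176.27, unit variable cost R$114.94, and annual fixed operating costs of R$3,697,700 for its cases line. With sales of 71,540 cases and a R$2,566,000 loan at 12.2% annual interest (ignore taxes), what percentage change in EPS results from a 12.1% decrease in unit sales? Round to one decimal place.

At 71,540 units, contribution = 71,540 × R$61.33 = R$4,387,548.20.
Operating income = contribution − fixed costs = R$4,387,548.20 − R$3,697,700 = R$689,848.20.
After interest of R$313,052.00, pre-tax earnings = R$376,796.20.
DCL = total CM / (EBIT − I) = R$4,387,548.20 / R$376,796.20 = 11.6444.
EPS therefore changes by 11.6444 × (-12.1%) = -140.9%.

-140.9%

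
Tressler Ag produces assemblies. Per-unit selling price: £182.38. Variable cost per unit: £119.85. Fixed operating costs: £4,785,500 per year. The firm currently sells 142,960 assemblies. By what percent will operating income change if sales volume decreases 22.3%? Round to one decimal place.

-48.0%

Contribution at this volume is 142,960 × £62.53 = £8,939,288.80.
Subtracting fixed costs: EBIT = £8,939,288.80 − £4,785,500 = £4,153,788.80.
So DOL = total CM / EBIT = £8,939,288.80 / £4,153,788.80 = 2.1521.
%ΔEBIT = DOL × %ΔSales = 2.1521 × -22.3% = -48.0%.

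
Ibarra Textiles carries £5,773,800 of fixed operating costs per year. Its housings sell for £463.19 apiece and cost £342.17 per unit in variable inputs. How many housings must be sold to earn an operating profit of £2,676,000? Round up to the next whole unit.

69,822 housings

Each unit contributes £463.19 − £342.17 = £121.02.
Units = (FC + target) / CM = (£5,773,800 + £2,676,000) / £121.02 = 69,821.52, so 69,822 housings.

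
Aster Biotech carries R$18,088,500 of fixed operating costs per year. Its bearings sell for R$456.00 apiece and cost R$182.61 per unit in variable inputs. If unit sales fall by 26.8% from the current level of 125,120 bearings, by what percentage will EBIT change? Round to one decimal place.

Contribution at this volume is 125,120 × R$273.39 = R$34,206,556.80.
Subtracting fixed costs: EBIT = R$34,206,556.80 − R$18,088,500 = R$16,118,056.80.
So DOL = total CM / EBIT = R$34,206,556.80 / R$16,118,056.80 = 2.1223.
So EBIT moves 2.1223 × (-26.8%) = -56.9%.

-56.9%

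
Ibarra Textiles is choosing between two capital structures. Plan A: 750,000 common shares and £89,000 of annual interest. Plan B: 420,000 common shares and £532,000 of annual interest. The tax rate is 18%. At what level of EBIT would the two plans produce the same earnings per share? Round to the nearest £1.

Set EPS_A = EPS_B: (EBIT − £89,000)(1 − 0.18) ÷ 750,000 = (EBIT − £532,000)(1 − 0.18) ÷ 420,000.
The (1 − t) factor cancels: (EBIT − 89,000) × 420,000 = (EBIT − 532,000) × 750,000.
Solving, EBIT = (532,000·750,000 − 89,000·420,000) / (750,000 − 420,000) = 361,620,000,000 / 330,000 = 1,095,818.18.

£1,095,818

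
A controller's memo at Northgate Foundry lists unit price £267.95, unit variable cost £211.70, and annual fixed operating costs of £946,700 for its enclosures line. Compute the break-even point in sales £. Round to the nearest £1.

Contribution margin per unit = £267.95 − £211.70 = £56.25, a CM ratio of £56.25 ÷ £267.95 = 0.2099.
Break-even revenue = fixed costs × price ÷ CM = £946,700 × £267.95 ÷ £56.25 = £4,509,658.

£4,509,658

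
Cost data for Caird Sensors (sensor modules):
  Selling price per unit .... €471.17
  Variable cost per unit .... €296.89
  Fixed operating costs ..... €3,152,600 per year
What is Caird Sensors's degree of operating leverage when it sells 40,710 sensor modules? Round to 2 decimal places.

1.80

Total contribution margin = 40,710 × €174.28 = €7,094,938.80.
EBIT = €7,094,938.80 − €3,152,600 = €3,942,338.80.
Degree of operating leverage = €7,094,938.80 / €3,942,338.80 = 1.7997.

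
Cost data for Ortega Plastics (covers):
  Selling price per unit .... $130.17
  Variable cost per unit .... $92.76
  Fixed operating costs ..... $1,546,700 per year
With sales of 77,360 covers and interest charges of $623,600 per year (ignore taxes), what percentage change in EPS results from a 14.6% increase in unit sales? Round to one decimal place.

Total contribution margin = 77,360 × $37.41 = $2,894,037.60.
Subtracting fixed costs: EBIT = $2,894,037.60 − $1,546,700 = $1,347,337.60.
After interest of $623,600.00, pre-tax earnings = $723,737.60.
DCL = total CM / (EBIT − I) = $2,894,037.60 / $723,737.60 = 3.9987.
%ΔEPS = DCL × %ΔSales = 3.9987 × +14.6% = +58.4%.

+58.4%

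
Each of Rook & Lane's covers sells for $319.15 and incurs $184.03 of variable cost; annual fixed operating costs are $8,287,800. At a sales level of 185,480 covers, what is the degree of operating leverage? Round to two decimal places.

Total contribution margin = 185,480 × $135.12 = $25,062,057.60.
Subtracting fixed costs: EBIT = $25,062,057.60 − $8,287,800 = $16,774,257.60.
Degree of operating leverage = $25,062,057.60 / $16,774,257.60 = 1.4941.

1.49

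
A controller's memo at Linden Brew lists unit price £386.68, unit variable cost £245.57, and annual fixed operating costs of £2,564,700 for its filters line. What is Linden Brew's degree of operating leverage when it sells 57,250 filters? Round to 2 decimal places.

1.47

Contribution at this volume is 57,250 × £141.11 = £8,078,547.50.
EBIT = £8,078,547.50 − £2,564,700 = £5,513,847.50.
So DOL = total CM / EBIT = £8,078,547.50 / £5,513,847.50 = 1.4651.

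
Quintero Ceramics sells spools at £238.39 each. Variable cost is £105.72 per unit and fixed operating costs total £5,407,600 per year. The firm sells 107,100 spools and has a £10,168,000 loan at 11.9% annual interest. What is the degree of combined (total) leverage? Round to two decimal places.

1.87

At 107,100 units, contribution = 107,100 × £132.67 = £14,208,957.00.
EBIT = £14,208,957.00 − £5,407,600 = £8,801,357.00. Interest = £1,209,992.00.
DOL = £14,208,957.00 ÷ £8,801,357.00 = 1.6144; DFL = £8,801,357.00 ÷ £7,591,365.00 = 1.1594.
DCL = DOL × DFL = 1.6144 × 1.1594 = 1.8717.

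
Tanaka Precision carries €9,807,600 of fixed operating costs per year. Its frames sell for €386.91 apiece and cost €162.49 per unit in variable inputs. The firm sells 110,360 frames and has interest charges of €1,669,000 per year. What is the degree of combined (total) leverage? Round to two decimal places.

Contribution at this volume is 110,360 × €224.42 = €24,766,991.20.
Subtracting fixed costs: EBIT = €24,766,991.20 − €9,807,600 = €14,959,391.20. Interest = €1,669,000.00.
DOL = €24,766,991.20 ÷ €14,959,391.20 = 1.6556; DFL = €14,959,391.20 ÷ €13,290,391.20 = 1.1256.
Combined leverage = 1.6556 × 1.1256 = 1.8635.

1.86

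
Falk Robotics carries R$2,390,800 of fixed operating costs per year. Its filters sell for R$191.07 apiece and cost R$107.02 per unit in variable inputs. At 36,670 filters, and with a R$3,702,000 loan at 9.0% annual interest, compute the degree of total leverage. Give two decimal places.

Contribution at this volume is 36,670 × R$84.05 = R$3,082,113.50.
EBIT = R$3,082,113.50 − R$2,390,800 = R$691,313.50. Interest = R$333,180.00.
DOL = R$3,082,113.50 ÷ R$691,313.50 = 4.4583; DFL = R$691,313.50 ÷ R$358,133.50 = 1.9303.
Combined leverage = 4.4583 × 1.9303 = 8.6059.

8.61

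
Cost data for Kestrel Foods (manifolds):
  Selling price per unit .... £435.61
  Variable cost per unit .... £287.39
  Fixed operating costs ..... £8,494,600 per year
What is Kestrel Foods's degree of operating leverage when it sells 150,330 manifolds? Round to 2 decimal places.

Total contribution margin = 150,330 × £148.22 = £22,281,912.60.
Subtracting fixed costs: EBIT = £22,281,912.60 − £8,494,600 = £13,787,312.60.
So DOL = total CM / EBIT = £22,281,912.60 / £13,787,312.60 = 1.6161.

1.62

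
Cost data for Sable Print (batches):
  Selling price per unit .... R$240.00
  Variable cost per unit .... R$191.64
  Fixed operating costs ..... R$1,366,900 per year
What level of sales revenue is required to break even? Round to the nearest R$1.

CM per unit = R$240.00 − R$191.64 = R$48.36; CM ratio = R$48.36 / R$240.00 = 0.2015.
Break-even sales = FC ÷ CM ratio = R$1,366,900 × R$240.00 / R$48.36 = R$6,783,623.

R$6,783,623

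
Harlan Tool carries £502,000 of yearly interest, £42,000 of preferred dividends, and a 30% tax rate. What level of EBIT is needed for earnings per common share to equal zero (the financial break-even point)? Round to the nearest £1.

£562,000

Grossing the preferred dividend up to pre-tax terms: £42,000 / (1 − 0.30) = £60,000.00.
Financial break-even EBIT = interest + D_p ÷ (1 − t) = £502,000 + £60,000.00 = £562,000.00.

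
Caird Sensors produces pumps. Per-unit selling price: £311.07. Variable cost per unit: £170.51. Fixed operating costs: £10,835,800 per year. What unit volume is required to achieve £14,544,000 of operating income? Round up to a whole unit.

Contribution margin per unit = £311.07 − £170.51 = £140.56.
Units = (FC + target) / CM = (£10,835,800 + £14,544,000) / £140.56 = 180,562.04, so 180,563 pumps.

180,563 pumps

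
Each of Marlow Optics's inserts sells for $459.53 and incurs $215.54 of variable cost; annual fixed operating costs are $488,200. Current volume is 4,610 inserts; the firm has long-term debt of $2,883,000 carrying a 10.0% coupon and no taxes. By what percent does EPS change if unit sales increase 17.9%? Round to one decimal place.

+57.8%

At 4,610 units, contribution = 4,610 × $243.99 = $1,124,793.90.
Operating income = contribution − fixed costs = $1,124,793.90 − $488,200 = $636,593.90.
After interest of $288,300.00, pre-tax earnings = $348,293.90.
DCL = total CM / (EBIT − I) = $1,124,793.90 / $348,293.90 = 3.2294.
%ΔEPS = DCL × %ΔSales = 3.2294 × +17.9% = +57.8%.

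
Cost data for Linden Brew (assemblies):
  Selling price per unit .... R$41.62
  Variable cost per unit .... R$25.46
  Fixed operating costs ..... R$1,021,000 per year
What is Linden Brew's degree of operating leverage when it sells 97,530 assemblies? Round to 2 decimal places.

Total contribution margin = 97,530 × R$16.16 = R$1,576,084.80.
EBIT = R$1,576,084.80 − R$1,021,000 = R$555,084.80.
Degree of operating leverage = R$1,576,084.80 / R$555,084.80 = 2.8394.

2.84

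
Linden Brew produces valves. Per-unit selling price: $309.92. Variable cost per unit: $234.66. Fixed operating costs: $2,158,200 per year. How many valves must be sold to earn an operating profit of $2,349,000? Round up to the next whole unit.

Contribution margin per unit = $309.92 − $234.66 = $75.26.
Units = (FC + target) / CM = ($2,158,200 + $2,349,000) / $75.26 = 59,888.39, so 59,889 valves.

59,889 valves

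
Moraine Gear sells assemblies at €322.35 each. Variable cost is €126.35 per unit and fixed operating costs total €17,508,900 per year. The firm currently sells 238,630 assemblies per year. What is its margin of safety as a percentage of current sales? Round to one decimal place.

Contribution margin per unit = €322.35 − €126.35 = €196.00. Break-even units = €17,508,900 ÷ €196.00 = 89,331.12; break-even revenue = 89,331.12 × €322.35 = €28,795,887.32.
Current sales = 238,630 × €322.35 = €76,922,380.50.
Margin of safety = (€76,922,380.50 − €28,795,887.32) ÷ €76,922,380.50 = 62.6%.

62.6%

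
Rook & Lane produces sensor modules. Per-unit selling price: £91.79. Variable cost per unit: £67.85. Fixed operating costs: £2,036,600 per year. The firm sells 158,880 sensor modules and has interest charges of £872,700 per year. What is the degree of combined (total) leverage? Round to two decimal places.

4.25

At 158,880 units, contribution = 158,880 × £23.94 = £3,803,587.20.
EBIT = £3,803,587.20 − £2,036,600 = £1,766,987.20. Interest = £872,700.00.
DOL = £3,803,587.20 ÷ £1,766,987.20 = 2.1526; DFL = £1,766,987.20 ÷ £894,287.20 = 1.9759.
DCL = DOL × DFL = 2.1526 × 1.9759 = 4.2533.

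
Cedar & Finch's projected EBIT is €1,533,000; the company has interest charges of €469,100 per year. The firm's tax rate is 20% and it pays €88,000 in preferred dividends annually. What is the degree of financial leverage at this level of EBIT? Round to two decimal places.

Annual interest charges come to €469,100.00.
Pre-tax preferred-dividend burden = €88,000 ÷ (1 − 0.20) = €110,000.00.
DFL = EBIT ÷ [EBIT − I − D_p/(1−t)] = €1,533,000 ÷ [€1,533,000 − €469,100.00 − €110,000.00] = €1,533,000 ÷ €953,900.00 = 1.6071.

1.61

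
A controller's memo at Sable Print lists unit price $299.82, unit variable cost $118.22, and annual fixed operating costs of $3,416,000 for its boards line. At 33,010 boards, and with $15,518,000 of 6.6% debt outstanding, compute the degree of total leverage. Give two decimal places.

3.86

At 33,010 units, contribution = 33,010 × $181.60 = $5,994,616.00.
Operating income = contribution − fixed costs = $5,994,616.00 − $3,416,000 = $2,578,616.00. Interest = $1,024,188.00, so EBIT − I = $1,554,428.00.
Degree of total leverage = total CM / (EBIT − interest) = $5,994,616.00 / $1,554,428.00 = 3.8565.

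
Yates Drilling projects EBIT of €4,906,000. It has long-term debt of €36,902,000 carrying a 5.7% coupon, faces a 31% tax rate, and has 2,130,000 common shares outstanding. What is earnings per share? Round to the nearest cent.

€0.91

Pre-tax income = €4,906,000 − €2,103,414.00 = €2,802,586.00.
Net income = €2,802,586.00 × (1 − 0.31) = €1,933,784.34.
EPS = €1,933,784.34 ÷ 2,130,000 = €0.91.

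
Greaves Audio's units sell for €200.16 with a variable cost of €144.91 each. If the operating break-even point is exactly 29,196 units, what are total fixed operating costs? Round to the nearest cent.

Unit CM = price − variable cost = €200.16 − €144.91 = €55.25.
Fixed costs = break-even units × CM = 29,196 × €55.25 = €1,613,079.00.

€1,613,079.00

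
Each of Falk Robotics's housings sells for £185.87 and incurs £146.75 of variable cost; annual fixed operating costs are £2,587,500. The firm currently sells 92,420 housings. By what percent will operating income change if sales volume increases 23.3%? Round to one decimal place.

Contribution at this volume is 92,420 × £39.12 = £3,615,470.40.
Subtracting fixed costs: EBIT = £3,615,470.40 − £2,587,500 = £1,027,970.40.
Degree of operating leverage = £3,615,470.40 / £1,027,970.40 = 3.5171.
%ΔEBIT = DOL × %ΔSales = 3.5171 × +23.3% = +81.9%.

+81.9%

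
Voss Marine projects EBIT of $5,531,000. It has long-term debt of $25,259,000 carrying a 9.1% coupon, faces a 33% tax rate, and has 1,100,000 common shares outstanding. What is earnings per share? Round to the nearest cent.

Interest = $2,298,569.00, so EBT = $5,531,000 − $2,298,569.00 = $3,232,431.00.
After tax at 33%: net income = $3,232,431.00 × 0.67 = $2,165,728.77.
Per share: $2,165,728.77 / 1,100,000 shares = $1.97.

$1.97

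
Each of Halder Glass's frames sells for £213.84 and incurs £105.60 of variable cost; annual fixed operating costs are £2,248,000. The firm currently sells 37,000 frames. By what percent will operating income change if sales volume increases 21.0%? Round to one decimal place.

+47.9%

Total contribution margin = 37,000 × £108.24 = £4,004,880.00.
EBIT = £4,004,880.00 − £2,248,000 = £1,756,880.00.
Degree of operating leverage = £4,004,880.00 / £1,756,880.00 = 2.2795.
%ΔEBIT = DOL × %ΔSales = 2.2795 × +21.0% = +47.9%.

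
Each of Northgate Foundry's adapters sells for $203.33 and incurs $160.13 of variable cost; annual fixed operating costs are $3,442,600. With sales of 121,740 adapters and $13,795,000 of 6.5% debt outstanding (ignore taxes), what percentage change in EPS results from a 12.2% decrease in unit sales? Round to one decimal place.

Contribution at this volume is 121,740 × $43.20 = $5,259,168.00.
EBIT = $5,259,168.00 − $3,442,600 = $1,816,568.00.
After interest of $896,675.00, pre-tax earnings = $919,893.00.
Degree of combined leverage = contribution ÷ (EBIT − I) = $5,259,168.00 ÷ $919,893.00 = 5.7172.
%ΔEPS = DCL × %ΔSales = 5.7172 × -12.2% = -69.7%.

-69.7%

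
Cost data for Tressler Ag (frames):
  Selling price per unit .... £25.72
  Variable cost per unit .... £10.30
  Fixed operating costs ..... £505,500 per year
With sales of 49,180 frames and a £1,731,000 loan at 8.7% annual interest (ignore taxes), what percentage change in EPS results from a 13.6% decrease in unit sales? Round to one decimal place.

Contribution at this volume is 49,180 × £15.42 = £758,355.60.
EBIT = £758,355.60 − £505,500 = £252,855.60.
After interest of £150,597.00, pre-tax earnings = £102,258.60.
Degree of combined leverage = contribution ÷ (EBIT − I) = £758,355.60 ÷ £102,258.60 = 7.4161.
EPS therefore changes by 7.4161 × (-13.6%) = -100.9%.

-100.9%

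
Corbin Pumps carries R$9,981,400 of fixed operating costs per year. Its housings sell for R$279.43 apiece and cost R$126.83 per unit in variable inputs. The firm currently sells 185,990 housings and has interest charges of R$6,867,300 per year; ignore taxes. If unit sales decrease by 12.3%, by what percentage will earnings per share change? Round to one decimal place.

Total contribution margin = 185,990 × R$152.60 = R$28,382,074.00.
Subtracting fixed costs: EBIT = R$28,382,074.00 − R$9,981,400 = R$18,400,674.00.
After interest of R$6,867,300.00, pre-tax earnings = R$11,533,374.00.
Degree of combined leverage = contribution ÷ (EBIT − I) = R$28,382,074.00 ÷ R$11,533,374.00 = 2.4609.
%ΔEPS = DCL × %ΔSales = 2.4609 × -12.3% = -30.3%.

-30.3%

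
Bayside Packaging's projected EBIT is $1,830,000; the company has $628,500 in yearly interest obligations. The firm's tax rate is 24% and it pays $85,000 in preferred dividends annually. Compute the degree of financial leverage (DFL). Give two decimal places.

1.68

Annual interest charges come to $628,500.00.
Preferred dividends grossed up pre-tax: $85,000 / (1 − 0.24) = $111,842.11.
DFL = EBIT ÷ [EBIT − I − D_p/(1−t)] = $1,830,000 ÷ [$1,830,000 − $628,500.00 − $111,842.11] = $1,830,000 ÷ $1,089,657.89 = 1.6794.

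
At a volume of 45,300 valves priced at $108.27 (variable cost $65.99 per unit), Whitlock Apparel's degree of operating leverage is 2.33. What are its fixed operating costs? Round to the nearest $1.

$1,093,274

At 45,300 units, contribution = 45,300 × $42.28 = $1,915,284.00.
Since DOL = CM ÷ EBIT, EBIT = $1,915,284.00 ÷ 2.33 = $822,010.30.
And FC = contribution − EBIT = $1,915,284.00 − $822,010.30 = $1,093,274.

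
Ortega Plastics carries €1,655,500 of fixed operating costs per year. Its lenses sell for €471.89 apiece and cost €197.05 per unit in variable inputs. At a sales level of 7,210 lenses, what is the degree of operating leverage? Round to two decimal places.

At 7,210 units, contribution = 7,210 × €274.84 = €1,981,596.40.
Subtracting fixed costs: EBIT = €1,981,596.40 − €1,655,500 = €326,096.40.
DOL = contribution ÷ EBIT = €1,981,596.40 ÷ €326,096.40 = 6.0767.

6.08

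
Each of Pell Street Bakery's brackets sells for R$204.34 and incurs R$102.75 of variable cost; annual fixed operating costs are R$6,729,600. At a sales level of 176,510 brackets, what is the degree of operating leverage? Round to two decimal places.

1.60

At 176,510 units, contribution = 176,510 × R$101.59 = R$17,931,650.90.
Operating income = contribution − fixed costs = R$17,931,650.90 − R$6,729,600 = R$11,202,050.90.
DOL = contribution ÷ EBIT = R$17,931,650.90 ÷ R$11,202,050.90 = 1.6007.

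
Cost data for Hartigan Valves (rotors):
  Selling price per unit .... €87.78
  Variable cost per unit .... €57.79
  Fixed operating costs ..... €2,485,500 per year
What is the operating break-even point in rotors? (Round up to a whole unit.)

Unit CM = price − variable cost = €87.78 − €57.79 = €29.99.
Break-even volume = fixed costs ÷ CM per unit = €2,485,500 ÷ €29.99 = 82,877.63, so 82,878 rotors.

82,878 rotors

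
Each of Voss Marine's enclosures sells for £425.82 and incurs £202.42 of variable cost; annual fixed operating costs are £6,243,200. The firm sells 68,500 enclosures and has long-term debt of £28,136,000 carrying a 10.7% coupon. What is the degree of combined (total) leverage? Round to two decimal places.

2.53

At 68,500 units, contribution = 68,500 × £223.40 = £15,302,900.00.
Operating income = contribution − fixed costs = £15,302,900.00 − £6,243,200 = £9,059,700.00. Interest = £3,010,552.00.
DOL = £15,302,900.00 ÷ £9,059,700.00 = 1.6891; DFL = £9,059,700.00 ÷ £6,049,148.00 = 1.4977.
DCL = DOL × DFL = 1.6891 × 1.4977 = 2.5298.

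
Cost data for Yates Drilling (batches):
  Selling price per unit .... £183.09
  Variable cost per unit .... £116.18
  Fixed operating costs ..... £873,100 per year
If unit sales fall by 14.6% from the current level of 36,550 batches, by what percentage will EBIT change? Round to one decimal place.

Total contribution margin = 36,550 × £66.91 = £2,445,560.50.
Subtracting fixed costs: EBIT = £2,445,560.50 − £873,100 = £1,572,460.50.
DOL = contribution ÷ EBIT = £2,445,560.50 ÷ £1,572,460.50 = 1.5552.
So EBIT moves 1.5552 × (-14.6%) = -22.7%.

-22.7%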